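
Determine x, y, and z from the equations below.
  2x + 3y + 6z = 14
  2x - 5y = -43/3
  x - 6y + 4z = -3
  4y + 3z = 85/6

x = -3, y = 5/3, z = 5/2

Row-reduce the augmented matrix:
R1 ← R1 / (2).
R2 ← R2 − 2·R1.
R3 ← R3 − 1·R1.
R2 ← R2 / (-8).
R1 ← R1 − 3/2·R2.
R3 ← R3 + 15/2·R2.
R4 ← R4 − 4·R2.
R3 ← R3 / (53/8).
R1 ← R1 − 15/8·R3.
R2 ← R2 − 3/4·R3.
R4 reduces to 0 = 0, so the extra equation is consistent.
Reading off the reduced rows gives x = -3, y = 5/3, z = 5/2.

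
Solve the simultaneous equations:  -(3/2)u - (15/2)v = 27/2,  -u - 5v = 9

Row-reduce:
R1 ← R1 / (-3/2).
R2 ← R2 + 1·R1.
Rank is 1 with 2 unknowns, leaving v free.

infinitely many solutions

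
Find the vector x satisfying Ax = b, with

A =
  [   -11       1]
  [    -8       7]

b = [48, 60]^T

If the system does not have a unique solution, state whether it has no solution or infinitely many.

x_1 = -4, x_2 = 4

From equation 1: x_2 = 48 + 11·x_1.
Substitute into equation 2 and solve: x_1 = -4.
Then x_2 = 4.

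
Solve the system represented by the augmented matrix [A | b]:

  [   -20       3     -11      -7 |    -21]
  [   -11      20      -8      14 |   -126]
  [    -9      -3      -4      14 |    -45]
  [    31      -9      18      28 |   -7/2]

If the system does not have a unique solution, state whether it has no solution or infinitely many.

no solution

Row-reduce:
R1 ← R1 / (-20).
R2 ← R2 + 11·R1.
R3 ← R3 + 9·R1.
R4 ← R4 − 31·R1.
R2 ← R2 / (367/20).
R1 ← R1 + 3/20·R2.
R3 ← R3 + 87/20·R2.
R4 ← R4 + 87/20·R2.
R3 ← R3 / (179/367).
R1 ← R1 − 196/367·R3.
R2 ← R2 + 39/367·R3.
R4 ← R4 − 179/367·R3.
Row 4 reduces to 0 = -1/2, a contradiction. The system is inconsistent.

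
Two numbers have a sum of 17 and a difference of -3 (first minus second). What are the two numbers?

first number: 7, second number: 10

Let x = first number, y = second number.
  x + y = 17
  x - y = -3
From equation 1: x = 17 − y.
Substitute into equation 2 and solve: y = 10.
Then x = 7.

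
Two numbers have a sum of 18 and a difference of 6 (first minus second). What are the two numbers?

first number: 12, second number: 6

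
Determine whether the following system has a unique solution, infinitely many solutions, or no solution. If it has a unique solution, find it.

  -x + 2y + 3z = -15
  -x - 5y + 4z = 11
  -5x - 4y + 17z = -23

infinitely many solutions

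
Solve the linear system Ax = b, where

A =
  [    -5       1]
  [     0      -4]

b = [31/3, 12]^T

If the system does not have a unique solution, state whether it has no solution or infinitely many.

x_1 = -8/3, x_2 = -3

Row-reduce the augmented matrix:
R1 ← R1 / (-5).
R2 ← R2 / (-4).
R1 ← R1 + 1/5·R2.
Reading off the reduced rows gives x_1 = -8/3, x_2 = -3.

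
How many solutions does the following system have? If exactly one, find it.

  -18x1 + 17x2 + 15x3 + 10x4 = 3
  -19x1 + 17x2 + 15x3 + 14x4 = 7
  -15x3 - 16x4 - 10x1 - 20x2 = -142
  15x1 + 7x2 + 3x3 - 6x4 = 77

Row-reduce the augmented matrix:
R1 ← R1 / (-18).
R2 ← R2 + 19·R1.
R3 ← R3 + 10·R1.
R4 ← R4 − 15·R1.
R2 ← R2 / (-17/18).
R1 ← R1 + 17/18·R2.
R3 ← R3 + 265/9·R2.
R4 ← R4 − 127/6·R2.
R3 ← R3 / (45/17).
R2 ← R2 − 15/17·R3.
R4 ← R4 + 54/17·R3.
R4 ← R4 / (-376/5).
R1 ← R1 + 4·R4.
R2 ← R2 − 118/3·R4.
R3 ← R3 + 2192/45·R4.
Reading off the reduced rows gives x1 = 4, x2 = 5, x3 = -2, x4 = 2.

x1 = 4, x2 = 5, x3 = -2, x4 = 2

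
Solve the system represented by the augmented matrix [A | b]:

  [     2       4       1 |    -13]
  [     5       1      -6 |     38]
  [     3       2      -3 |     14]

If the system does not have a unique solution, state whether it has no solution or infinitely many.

Row-reduce the augmented matrix:
R1 ← R1 / (2).
R2 ← R2 − 5·R1.
R3 ← R3 − 3·R1.
R2 ← R2 / (-9).
R1 ← R1 − 2·R2.
R3 ← R3 + 4·R2.
R3 ← R3 / (-13/18).
R1 ← R1 + 25/18·R3.
R2 ← R2 − 17/18·R3.
Reading off the reduced rows gives x_1 = 5, x_2 = -5, x_3 = -3.

x_1 = 5, x_2 = -5, x_3 = -3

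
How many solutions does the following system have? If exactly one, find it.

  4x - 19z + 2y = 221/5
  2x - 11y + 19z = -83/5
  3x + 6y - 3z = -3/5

Row-reduce the augmented matrix:
R1 ← R1 / (4).
R2 ← R2 − 2·R1.
R3 ← R3 − 3·R1.
R2 ← R2 / (-12).
R1 ← R1 − 1/2·R2.
R3 ← R3 − 9/2·R2.
R3 ← R3 / (351/16).
R1 ← R1 + 57/16·R3.
R2 ← R2 + 19/8·R3.
Reading off the reduced rows gives x = 8/5, y = -2, z = -11/5.

x = 8/5, y = -2, z = -11/5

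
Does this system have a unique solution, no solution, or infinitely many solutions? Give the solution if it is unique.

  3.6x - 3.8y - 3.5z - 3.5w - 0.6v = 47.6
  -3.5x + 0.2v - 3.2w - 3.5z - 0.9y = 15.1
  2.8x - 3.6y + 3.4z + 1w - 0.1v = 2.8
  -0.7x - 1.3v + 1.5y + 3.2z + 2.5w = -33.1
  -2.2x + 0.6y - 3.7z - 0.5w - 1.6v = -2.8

Row-reduce the augmented matrix:
R1 ← R1 / (18/5).
R2 ← R2 + 7/2·R1.
R3 ← R3 − 14/5·R1.
R4 ← R4 + 7/10·R1.
R5 ← R5 + 11/5·R1.
R2 ← R2 / (-827/180).
R1 ← R1 + 19/18·R2.
R3 ← R3 + 29/45·R2.
R4 ← R4 − 137/180·R2.
R5 ← R5 + 31/18·R2.
R3 ← R3 / (29319/4135).
R1 ← R1 − 1015/1654·R3.
R2 ← R2 − 2485/1654·R3.
R4 ← R4 − 11379/8270·R3.
R5 ← R5 + 26889/8270·R3.
R4 ← R4 / (-1724/9773).
R1 ← R1 − 48/337·R4.
R2 ← R2 − 4419/9773·R4.
R3 ← R3 − 6407/9773·R4.
R5 ← R5 − 96152/48865·R4.
R5 ← R5 / (-821091/43100).
R1 ← R1 + 11861/8620·R5.
R2 ← R2 + 138223/34480·R5.
R3 ← R3 + 198079/34480·R5.
R4 ← R4 − 305261/34480·R5.
Reading off the reduced rows gives x = 4, y = -2, z = -3, w = -5, v = 4.

x = 4, y = -2, z = -3, w = -5, v = 4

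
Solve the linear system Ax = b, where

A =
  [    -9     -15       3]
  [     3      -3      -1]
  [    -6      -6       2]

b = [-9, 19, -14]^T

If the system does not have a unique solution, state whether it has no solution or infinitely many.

infinitely many solutions

Row-reduce:
R1 ← R1 / (-9).
R2 ← R2 − 3·R1.
R3 ← R3 + 6·R1.
R2 ← R2 / (-8).
R1 ← R1 − 5/3·R2.
R3 ← R3 − 4·R2.
Rank is 2 with 3 unknowns, leaving x_3 free.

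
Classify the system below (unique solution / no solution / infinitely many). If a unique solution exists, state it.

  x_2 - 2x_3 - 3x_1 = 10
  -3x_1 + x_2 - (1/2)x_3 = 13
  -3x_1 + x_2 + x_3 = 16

Row-reduce:
R1 ← R1 / (-3).
R2 ← R2 + 3·R1.
R3 ← R3 + 3·R1.
R2 ← R2 / (3/2).
R1 ← R1 − 2/3·R2.
R3 ← R3 − 3·R2.
Rank is 2 with 3 unknowns, leaving x_2 free.

infinitely many solutions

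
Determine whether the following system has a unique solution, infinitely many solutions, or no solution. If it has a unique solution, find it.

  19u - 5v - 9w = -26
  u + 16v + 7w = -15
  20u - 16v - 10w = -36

u = -3, v = 1, w = -4

Row-reduce the augmented matrix:
R1 ← R1 / (19).
R2 ← R2 − 1·R1.
R3 ← R3 − 20·R1.
R2 ← R2 / (309/19).
R1 ← R1 + 5/19·R2.
R3 ← R3 + 204/19·R2.
R3 ← R3 / (454/103).
R1 ← R1 + 109/309·R3.
R2 ← R2 − 142/309·R3.
Reading off the reduced rows gives u = -3, v = 1, w = -4.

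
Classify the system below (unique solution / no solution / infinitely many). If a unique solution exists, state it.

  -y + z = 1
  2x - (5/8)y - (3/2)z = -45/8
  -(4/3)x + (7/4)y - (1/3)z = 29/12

Row-reduce:
Swap R1 and R2.
R1 ← R1 / (2).
R3 ← R3 + 4/3·R1.
R2 ← R2 / (-1).
R1 ← R1 + 5/16·R2.
R3 ← R3 − 4/3·R2.
Rank is 2 with 3 unknowns, leaving z free.

infinitely many solutions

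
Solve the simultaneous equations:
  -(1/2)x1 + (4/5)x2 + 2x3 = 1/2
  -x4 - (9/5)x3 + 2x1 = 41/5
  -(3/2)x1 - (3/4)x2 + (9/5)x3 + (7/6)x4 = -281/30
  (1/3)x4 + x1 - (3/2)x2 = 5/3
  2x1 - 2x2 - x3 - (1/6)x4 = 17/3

no solution

Row-reduce:
R1 ← R1 / (-1/2).
R2 ← R2 − 2·R1.
R3 ← R3 + 3/2·R1.
R4 ← R4 − 1·R1.
R5 ← R5 − 2·R1.
R2 ← R2 / (16/5).
R1 ← R1 + 8/5·R2.
R3 ← R3 + 63/20·R2.
R4 ← R4 − 1/10·R2.
R5 ← R5 − 6/5·R2.
R3 ← R3 / (609/320).
R1 ← R1 + 9/10·R3.
R2 ← R2 − 31/16·R3.
R4 ← R4 − 609/160·R3.
R5 ← R5 − 187/40·R3.
Swap R4 and R5.
R4 ← R4 / (-125/522).
R1 ← R1 + 12/29·R4.
R2 ← R2 + 130/261·R4.
R3 ← R3 − 25/261·R4.
Row 5 reduces to 0 = 4, a contradiction. The system is inconsistent.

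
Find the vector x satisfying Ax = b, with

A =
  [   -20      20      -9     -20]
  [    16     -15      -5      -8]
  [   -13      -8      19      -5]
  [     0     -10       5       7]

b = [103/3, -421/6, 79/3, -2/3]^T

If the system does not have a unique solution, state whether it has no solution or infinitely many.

x_1 = -2, x_2 = 3/2, x_3 = 1, x_4 = 4/3

Row-reduce the augmented matrix:
R1 ← R1 / (-20).
R2 ← R2 − 16·R1.
R3 ← R3 + 13·R1.
R1 ← R1 + 1·R2.
R3 ← R3 + 21·R2.
R4 ← R4 + 10·R2.
R3 ← R3 / (-4627/20).
R1 ← R1 + 47/4·R3.
R2 ← R2 + 61/5·R3.
R4 ← R4 + 117·R3.
R4 ← R4 / (82549/4627).
R1 ← R1 − 10139/4627·R4.
R2 ← R2 − 9976/4627·R4.
R3 ← R3 − 9920/4627·R4.
Reading off the reduced rows gives x_1 = -2, x_2 = 3/2, x_3 = 1, x_4 = 4/3.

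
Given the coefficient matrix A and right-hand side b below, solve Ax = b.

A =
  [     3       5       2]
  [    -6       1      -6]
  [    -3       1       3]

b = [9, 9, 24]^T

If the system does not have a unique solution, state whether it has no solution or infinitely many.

Row-reduce the augmented matrix:
R1 ← R1 / (3).
R2 ← R2 + 6·R1.
R3 ← R3 + 3·R1.
R2 ← R2 / (11).
R1 ← R1 − 5/3·R2.
R3 ← R3 − 6·R2.
R3 ← R3 / (67/11).
R1 ← R1 − 32/33·R3.
R2 ← R2 + 2/11·R3.
Reading off the reduced rows gives x_1 = -4, x_2 = 3, x_3 = 3.

x_1 = -4, x_2 = 3, x_3 = 3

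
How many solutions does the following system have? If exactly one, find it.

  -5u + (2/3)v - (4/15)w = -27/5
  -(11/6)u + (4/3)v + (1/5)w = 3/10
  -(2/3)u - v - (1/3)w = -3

Row-reduce:
R1 ← R1 / (-5).
R2 ← R2 + 11/6·R1.
R3 ← R3 + 2/3·R1.
R2 ← R2 / (49/45).
R1 ← R1 + 2/15·R2.
R3 ← R3 + 49/45·R2.
Rank is 2 with 3 unknowns, leaving w free.

infinitely many solutions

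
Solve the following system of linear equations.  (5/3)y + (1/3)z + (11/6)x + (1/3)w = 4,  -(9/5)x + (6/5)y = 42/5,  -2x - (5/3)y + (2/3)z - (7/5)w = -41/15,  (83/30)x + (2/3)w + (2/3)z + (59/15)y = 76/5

no solution

Row-reduce:
R1 ← R1 / (11/6).
R2 ← R2 + 9/5·R1.
R3 ← R3 + 2·R1.
R4 ← R4 − 83/30·R1.
R2 ← R2 / (156/55).
R1 ← R1 − 10/11·R2.
R3 ← R3 − 5/33·R2.
R4 ← R4 − 78/55·R2.
R3 ← R3 / (79/78).
R1 ← R1 − 1/13·R3.
R2 ← R2 − 3/26·R3.
Row 4 reduces to 0 = 3, a contradiction. The system is inconsistent.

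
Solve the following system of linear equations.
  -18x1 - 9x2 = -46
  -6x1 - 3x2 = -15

no solution

Row-reduce:
R1 ← R1 / (-18).
R2 ← R2 + 6·R1.
Row 2 reduces to 0 = 1/3, a contradiction. The system is inconsistent.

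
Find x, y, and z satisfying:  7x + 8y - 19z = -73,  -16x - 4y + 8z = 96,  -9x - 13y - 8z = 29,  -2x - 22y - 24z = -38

x = -5, y = 0, z = 2

Row-reduce the augmented matrix:
R1 ← R1 / (7).
R2 ← R2 + 16·R1.
R3 ← R3 + 9·R1.
R4 ← R4 + 2·R1.
R2 ← R2 / (100/7).
R1 ← R1 − 8/7·R2.
R3 ← R3 + 19/7·R2.
R4 ← R4 + 138/7·R2.
R3 ← R3 / (-979/25).
R1 ← R1 − 3/25·R3.
R2 ← R2 + 62/25·R3.
R4 ← R4 + 1958/25·R3.
R4 reduces to 0 = 0, so the extra equation is consistent.
Reading off the reduced rows gives x = -5, y = 0, z = 2.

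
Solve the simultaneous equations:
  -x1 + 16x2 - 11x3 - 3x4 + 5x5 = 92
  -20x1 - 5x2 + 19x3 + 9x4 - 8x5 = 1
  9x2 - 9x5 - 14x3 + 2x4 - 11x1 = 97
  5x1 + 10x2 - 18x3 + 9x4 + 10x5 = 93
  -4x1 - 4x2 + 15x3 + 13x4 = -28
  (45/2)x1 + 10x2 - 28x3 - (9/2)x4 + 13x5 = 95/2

Row-reduce:
R1 ← R1 / (-1).
R2 ← R2 + 20·R1.
R3 ← R3 + 11·R1.
R4 ← R4 − 5·R1.
R5 ← R5 + 4·R1.
R6 ← R6 − 45/2·R1.
R2 ← R2 / (-325).
R1 ← R1 + 16·R2.
R3 ← R3 + 167·R2.
R4 ← R4 − 90·R2.
R5 ← R5 + 68·R2.
R6 ← R6 − 370·R2.
R3 ← R3 / (-5138/325).
R1 ← R1 + 249/325·R3.
R2 ← R2 + 239/325·R3.
R4 ← R4 + 443/65·R3.
R5 ← R5 − 2923/325·R3.
R6 ← R6 + 443/130·R3.
R4 ← R4 / (34178/2569).
R1 ← R1 + 963/2569·R4.
R2 ← R2 + 491/2569·R4.
R3 ← R3 − 74/2569·R4.
R5 ← R5 − 26471/2569·R4.
R6 ← R6 − 17089/2569·R4.
R5 ← R5 / (-308455/34178).
R1 ← R1 − 33353/34178·R5.
R2 ← R2 − 29179/34178·R5.
R3 ← R3 − 8869/17089·R5.
R4 ← R4 − 22501/34178·R5.
Row 6 reduces to 0 = 2, a contradiction. The system is inconsistent.

no solution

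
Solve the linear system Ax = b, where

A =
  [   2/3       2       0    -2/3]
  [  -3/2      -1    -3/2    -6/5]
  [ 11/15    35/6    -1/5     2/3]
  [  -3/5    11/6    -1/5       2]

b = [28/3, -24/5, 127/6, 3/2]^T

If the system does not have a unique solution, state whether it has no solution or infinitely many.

no solution

Row-reduce:
R1 ← R1 / (2/3).
R2 ← R2 + 3/2·R1.
R3 ← R3 − 11/15·R1.
R4 ← R4 + 3/5·R1.
R2 ← R2 / (7/2).
R1 ← R1 − 3·R2.
R3 ← R3 − 109/30·R2.
R4 ← R4 − 109/30·R2.
R3 ← R3 / (19/14).
R1 ← R1 − 9/7·R3.
R2 ← R2 + 3/7·R3.
R4 ← R4 − 19/14·R3.
Row 4 reduces to 0 = -1, a contradiction. The system is inconsistent.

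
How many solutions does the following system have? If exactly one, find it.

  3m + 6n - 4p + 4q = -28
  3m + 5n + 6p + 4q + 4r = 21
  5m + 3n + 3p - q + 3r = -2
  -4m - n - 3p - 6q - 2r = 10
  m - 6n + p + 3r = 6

m = -6, n = 1, p = 3, q = -1, r = 5

Row-reduce the augmented matrix:
R1 ← R1 / (3).
R2 ← R2 − 3·R1.
R3 ← R3 − 5·R1.
R4 ← R4 + 4·R1.
R5 ← R5 − 1·R1.
R2 ← R2 / (-1).
R1 ← R1 − 2·R2.
R3 ← R3 + 7·R2.
R4 ← R4 − 7·R2.
R5 ← R5 + 8·R2.
R3 ← R3 / (-181/3).
R1 ← R1 − 56/3·R3.
R2 ← R2 + 10·R3.
R4 ← R4 − 185/3·R3.
R5 ← R5 + 233/3·R3.
R4 ← R4 / (-1539/181).
R1 ← R1 + 188/181·R4.
R2 ← R2 − 230/181·R4.
R3 ← R3 − 23/181·R4.
R5 ← R5 − 1545/181·R4.
R5 ← R5 / (69/19).
R1 ← R1 − 4/19·R5.
R2 ← R2 − 4/19·R5.
R3 ← R3 − 8/19·R5.
R4 ← R4 + 1/19·R5.
Reading off the reduced rows gives m = -6, n = 1, p = 3, q = -1, r = 5.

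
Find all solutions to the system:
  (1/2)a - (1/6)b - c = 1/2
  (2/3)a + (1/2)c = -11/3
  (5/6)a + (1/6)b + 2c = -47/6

infinitely many solutions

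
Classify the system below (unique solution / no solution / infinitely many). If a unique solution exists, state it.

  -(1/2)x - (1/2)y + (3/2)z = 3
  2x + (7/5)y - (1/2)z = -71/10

Row-reduce:
R1 ← R1 / (-1/2).
R2 ← R2 − 2·R1.
R2 ← R2 / (-3/5).
R1 ← R1 − 1·R2.
Rank is 2 with 3 unknowns, leaving z free.

infinitely many solutions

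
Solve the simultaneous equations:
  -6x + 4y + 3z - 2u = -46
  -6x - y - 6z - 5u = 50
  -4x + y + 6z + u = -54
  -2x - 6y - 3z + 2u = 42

x = 2, y = -6, z = -6, u = -4

Row-reduce the augmented matrix:
R1 ← R1 / (-6).
R2 ← R2 + 6·R1.
R3 ← R3 + 4·R1.
R4 ← R4 + 2·R1.
R2 ← R2 / (-5).
R1 ← R1 + 2/3·R2.
R3 ← R3 + 5/3·R2.
R4 ← R4 + 22/3·R2.
R3 ← R3 / (7).
R1 ← R1 − 7/10·R3.
R2 ← R2 − 9/5·R3.
R4 ← R4 − 46/5·R3.
R4 ← R4 / (94/35).
R1 ← R1 − 2/5·R4.
R2 ← R2 + 9/35·R4.
R3 ← R3 − 10/21·R4.
Reading off the reduced rows gives x = 2, y = -6, z = -6, u = -4.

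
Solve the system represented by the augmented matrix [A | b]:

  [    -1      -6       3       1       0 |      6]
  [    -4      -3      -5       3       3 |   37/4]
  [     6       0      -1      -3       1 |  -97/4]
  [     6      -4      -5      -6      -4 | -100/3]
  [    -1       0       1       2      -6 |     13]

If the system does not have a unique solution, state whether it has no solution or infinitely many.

x_1 = -5/2, x_2 = 1/3, x_3 = 1, x_4 = 5/2, x_5 = -3/4

Row-reduce the augmented matrix:
R1 ← R1 / (-1).
R2 ← R2 + 4·R1.
R3 ← R3 − 6·R1.
R4 ← R4 − 6·R1.
R5 ← R5 + 1·R1.
R2 ← R2 / (21).
R1 ← R1 − 6·R2.
R3 ← R3 + 36·R2.
R4 ← R4 + 40·R2.
R5 ← R5 − 6·R2.
R3 ← R3 / (-85/7).
R1 ← R1 − 13/7·R3.
R2 ← R2 + 17/21·R3.
R4 ← R4 + 407/21·R3.
R5 ← R5 − 20/7·R3.
R4 ← R4 / (-1009/255).
R1 ← R1 + 44/85·R4.
R2 ← R2 + 2/15·R4.
R3 ← R3 + 9/85·R4.
R5 ← R5 − 27/17·R4.
R5 ← R5 / (-8737/1009).
R1 ← R1 − 1151/1009·R5.
R2 ← R2 − 6/1009·R5.
R3 ← R3 + 292/1009·R5.
R4 ← R4 − 2063/1009·R5.
Reading off the reduced rows gives x_1 = -5/2, x_2 = 1/3, x_3 = 1, x_4 = 5/2, x_5 = -3/4.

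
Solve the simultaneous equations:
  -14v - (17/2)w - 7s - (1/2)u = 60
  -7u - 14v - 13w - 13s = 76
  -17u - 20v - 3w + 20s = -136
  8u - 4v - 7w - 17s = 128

Row-reduce:
R1 ← R1 / (-1/2).
R2 ← R2 + 7·R1.
R3 ← R3 + 17·R1.
R4 ← R4 − 8·R1.
R2 ← R2 / (182).
R1 ← R1 − 28·R2.
R3 ← R3 − 456·R2.
R4 ← R4 + 228·R2.
R3 ← R3 / (1858/91).
R1 ← R1 − 9/13·R3.
R2 ← R2 − 53/91·R3.
R4 ← R4 + 929/91·R3.
Rank is 3 with 4 unknowns, leaving s free.

infinitely many solutions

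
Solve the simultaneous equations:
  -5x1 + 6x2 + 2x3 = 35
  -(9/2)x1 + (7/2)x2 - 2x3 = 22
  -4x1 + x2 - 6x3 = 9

Row-reduce:
R1 ← R1 / (-5).
R2 ← R2 + 9/2·R1.
R3 ← R3 + 4·R1.
R2 ← R2 / (-19/10).
R1 ← R1 + 6/5·R2.
R3 ← R3 + 19/5·R2.
Rank is 2 with 3 unknowns, leaving x3 free.

infinitely many solutions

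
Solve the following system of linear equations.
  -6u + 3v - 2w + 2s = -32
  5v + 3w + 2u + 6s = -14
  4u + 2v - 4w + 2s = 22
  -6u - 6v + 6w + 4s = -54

u = 5, v = 0, w = -2, s = -3

Row-reduce the augmented matrix:
R1 ← R1 / (-6).
R2 ← R2 − 2·R1.
R3 ← R3 − 4·R1.
R4 ← R4 + 6·R1.
R2 ← R2 / (6).
R1 ← R1 + 1/2·R2.
R3 ← R3 − 4·R2.
R4 ← R4 + 9·R2.
R3 ← R3 / (-62/9).
R1 ← R1 − 19/36·R3.
R2 ← R2 − 7/18·R3.
R4 ← R4 − 23/2·R3.
R4 ← R4 / (629/62).
R1 ← R1 − 17/124·R4.
R2 ← R2 − 65/62·R4.
R3 ← R3 − 5/31·R4.
Reading off the reduced rows gives u = 5, v = 0, w = -2, s = -3.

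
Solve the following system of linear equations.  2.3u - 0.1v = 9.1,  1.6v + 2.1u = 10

u = 4, v = 1

Row-reduce the augmented matrix:
R1 ← R1 / (23/10).
R2 ← R2 − 21/10·R1.
R2 ← R2 / (389/230).
R1 ← R1 + 1/23·R2.
Reading off the reduced rows gives u = 4, v = 1.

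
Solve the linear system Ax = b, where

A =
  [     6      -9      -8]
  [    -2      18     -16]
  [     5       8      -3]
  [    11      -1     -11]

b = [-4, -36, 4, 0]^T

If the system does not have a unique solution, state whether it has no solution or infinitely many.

x_1 = 2, x_2 = 0, x_3 = 2

Row-reduce the augmented matrix:
R1 ← R1 / (6).
R2 ← R2 + 2·R1.
R3 ← R3 − 5·R1.
R4 ← R4 − 11·R1.
R2 ← R2 / (15).
R1 ← R1 + 3/2·R2.
R3 ← R3 − 31/2·R2.
R4 ← R4 − 31/2·R2.
R3 ← R3 / (1033/45).
R1 ← R1 + 16/5·R3.
R2 ← R2 + 56/45·R3.
R4 ← R4 − 1033/45·R3.
R4 reduces to 0 = 0, so the extra equation is consistent.
Reading off the reduced rows gives x_1 = 2, x_2 = 0, x_3 = 2.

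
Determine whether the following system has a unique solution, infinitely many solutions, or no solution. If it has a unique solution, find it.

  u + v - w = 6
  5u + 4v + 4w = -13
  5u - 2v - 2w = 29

u = 3, v = -2, w = -5

Row-reduce the augmented matrix:
R2 ← R2 − 5·R1.
R3 ← R3 − 5·R1.
R2 ← R2 / (-1).
R1 ← R1 − 1·R2.
R3 ← R3 + 7·R2.
R3 ← R3 / (-60).
R1 ← R1 − 8·R3.
R2 ← R2 + 9·R3.
Reading off the reduced rows gives u = 3, v = -2, w = -5.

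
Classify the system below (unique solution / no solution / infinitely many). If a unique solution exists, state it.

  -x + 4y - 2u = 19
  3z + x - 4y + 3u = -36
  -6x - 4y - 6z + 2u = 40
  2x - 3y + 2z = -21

x = -5, y = 1, z = -4, u = -5

Row-reduce the augmented matrix:
R1 ← R1 / (-1).
R2 ← R2 − 1·R1.
R3 ← R3 + 6·R1.
R4 ← R4 − 2·R1.
Swap R2 and R3.
R2 ← R2 / (-28).
R1 ← R1 + 4·R2.
R4 ← R4 − 5·R2.
R3 ← R3 / (3).
R1 ← R1 − 6/7·R3.
R2 ← R2 − 3/14·R3.
R4 ← R4 − 13/14·R3.
R4 ← R4 / (-38/21).
R1 ← R1 + 2/7·R4.
R2 ← R2 + 4/7·R4.
R3 ← R3 − 1/3·R4.
Reading off the reduced rows gives x = -5, y = 1, z = -4, u = -5.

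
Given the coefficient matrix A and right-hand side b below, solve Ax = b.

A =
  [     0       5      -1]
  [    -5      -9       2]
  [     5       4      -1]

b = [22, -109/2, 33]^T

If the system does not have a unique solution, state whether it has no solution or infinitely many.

no solution

Row-reduce:
Swap R1 and R2.
R1 ← R1 / (-5).
R3 ← R3 − 5·R1.
R2 ← R2 / (5).
R1 ← R1 − 9/5·R2.
R3 ← R3 + 5·R2.
Row 3 reduces to 0 = 1/2, a contradiction. The system is inconsistent.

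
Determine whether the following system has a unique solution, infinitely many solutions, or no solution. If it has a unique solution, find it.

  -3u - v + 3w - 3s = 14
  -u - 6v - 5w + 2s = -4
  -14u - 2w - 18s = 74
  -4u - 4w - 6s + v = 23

Row-reduce:
R1 ← R1 / (-3).
R2 ← R2 + 1·R1.
R3 ← R3 + 14·R1.
R4 ← R4 + 4·R1.
R2 ← R2 / (-17/3).
R1 ← R1 − 1/3·R2.
R3 ← R3 − 14/3·R2.
R4 ← R4 − 7/3·R2.
R3 ← R3 / (-356/17).
R1 ← R1 + 23/17·R3.
R2 ← R2 − 18/17·R3.
R4 ← R4 + 178/17·R3.
Rank is 3 with 4 unknowns, leaving s free.

infinitely many solutions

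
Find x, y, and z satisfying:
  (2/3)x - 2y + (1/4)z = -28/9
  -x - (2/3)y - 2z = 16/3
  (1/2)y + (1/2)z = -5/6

Row-reduce the augmented matrix:
R1 ← R1 / (2/3).
R2 ← R2 + 1·R1.
R2 ← R2 / (-11/3).
R1 ← R1 + 3·R2.
R3 ← R3 − 1/2·R2.
R3 ← R3 / (49/176).
R1 ← R1 − 75/44·R3.
R2 ← R2 − 39/88·R3.
Reading off the reduced rows gives x = -2/3, y = 1, z = -8/3.

x = -2/3, y = 1, z = -8/3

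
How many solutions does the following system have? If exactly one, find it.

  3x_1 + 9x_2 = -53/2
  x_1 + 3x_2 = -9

no solution

Row-reduce:
R1 ← R1 / (3).
R2 ← R2 − 1·R1.
Row 2 reduces to 0 = -1/6, a contradiction. The system is inconsistent.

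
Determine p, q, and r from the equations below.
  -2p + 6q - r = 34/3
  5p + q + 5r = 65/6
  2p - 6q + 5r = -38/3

Row-reduce the augmented matrix:
R1 ← R1 / (-2).
R2 ← R2 − 5·R1.
R3 ← R3 − 2·R1.
R2 ← R2 / (16).
R1 ← R1 + 3·R2.
R3 ← R3 / (4).
R1 ← R1 − 31/32·R3.
R2 ← R2 − 5/32·R3.
Reading off the reduced rows gives p = 2, q = 5/2, r = -1/3.

p = 2, q = 5/2, r = -1/3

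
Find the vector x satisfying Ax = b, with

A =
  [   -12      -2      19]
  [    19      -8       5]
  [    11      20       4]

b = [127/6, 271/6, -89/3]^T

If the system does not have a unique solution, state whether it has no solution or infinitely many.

Row-reduce the augmented matrix:
R1 ← R1 / (-12).
R2 ← R2 − 19·R1.
R3 ← R3 − 11·R1.
R2 ← R2 / (-67/6).
R1 ← R1 − 1/6·R2.
R3 ← R3 − 109/6·R2.
R3 ← R3 / (5259/67).
R1 ← R1 + 71/67·R3.
R2 ← R2 + 421/134·R3.
Reading off the reduced rows gives x_1 = 1, x_2 = -7/3, x_3 = 3/2.

x_1 = 1, x_2 = -7/3, x_3 = 3/2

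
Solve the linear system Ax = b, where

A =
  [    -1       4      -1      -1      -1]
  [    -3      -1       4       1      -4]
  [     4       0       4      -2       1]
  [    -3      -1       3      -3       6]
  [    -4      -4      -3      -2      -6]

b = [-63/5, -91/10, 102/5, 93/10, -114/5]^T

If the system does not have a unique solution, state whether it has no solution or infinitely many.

x_1 = 3, x_2 = -3/2, x_3 = 8/5, x_4 = 0, x_5 = 2

Row-reduce the augmented matrix:
R1 ← R1 / (-1).
R2 ← R2 + 3·R1.
R3 ← R3 − 4·R1.
R4 ← R4 + 3·R1.
R5 ← R5 + 4·R1.
R2 ← R2 / (-13).
R1 ← R1 + 4·R2.
R3 ← R3 − 16·R2.
R4 ← R4 + 13·R2.
R5 ← R5 + 20·R2.
R3 ← R3 / (112/13).
R1 ← R1 + 15/13·R3.
R2 ← R2 + 7/13·R3.
R4 ← R4 + 1·R3.
R5 ← R5 + 127/13·R3.
R4 ← R4 / (-33/8).
R1 ← R1 + 3/8·R4.
R2 ← R2 + 3/8·R4.
R3 ← R3 + 1/8·R4.
R5 ← R5 + 43/8·R4.
R5 ← R5 / (-1359/77).
R1 ← R1 + 19/154·R5.
R2 ← R2 + 81/77·R5.
R3 ← R3 + 60/77·R5.
R4 ← R4 + 355/154·R5.
Reading off the reduced rows gives x_1 = 3, x_2 = -3/2, x_3 = 8/5, x_4 = 0, x_5 = 2.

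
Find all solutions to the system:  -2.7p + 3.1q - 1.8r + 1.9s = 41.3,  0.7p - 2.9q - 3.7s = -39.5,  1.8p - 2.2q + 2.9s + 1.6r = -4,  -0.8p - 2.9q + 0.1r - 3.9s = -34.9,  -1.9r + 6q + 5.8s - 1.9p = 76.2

p = -4, q = 5, r = -2, s = 6

Row-reduce the augmented matrix:
R1 ← R1 / (-27/10).
R2 ← R2 − 7/10·R1.
R3 ← R3 − 9/5·R1.
R4 ← R4 + 4/5·R1.
R5 ← R5 + 19/10·R1.
R2 ← R2 / (-283/135).
R1 ← R1 + 31/27·R2.
R3 ← R3 + 2/15·R2.
R4 ← R4 + 1031/270·R2.
R5 ← R5 − 1031/270·R2.
R3 ← R3 / (608/1415).
R1 ← R1 − 261/283·R3.
R2 ← R2 − 63/283·R3.
R4 ← R4 − 2099/1415·R3.
R5 ← R5 + 2099/1415·R3.
R4 ← R4 / (-4387/320).
R1 ← R1 + 533/64·R4.
R2 ← R2 + 47/64·R4.
R3 ← R3 − 651/64·R4.
R5 ← R5 − 4387/320·R4.
R5 reduces to 0 = 0, so the extra equation is consistent.
Reading off the reduced rows gives p = -4, q = 5, r = -2, s = 6.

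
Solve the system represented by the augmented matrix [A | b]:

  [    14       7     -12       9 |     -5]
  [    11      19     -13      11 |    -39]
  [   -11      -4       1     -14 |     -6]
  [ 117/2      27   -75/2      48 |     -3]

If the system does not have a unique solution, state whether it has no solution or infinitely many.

Row-reduce:
R1 ← R1 / (14).
R2 ← R2 − 11·R1.
R3 ← R3 + 11·R1.
R4 ← R4 − 117/2·R1.
R2 ← R2 / (27/2).
R1 ← R1 − 1/2·R2.
R3 ← R3 − 3/2·R2.
R4 ← R4 + 9/4·R2.
R3 ← R3 / (-506/63).
R1 ← R1 + 137/189·R3.
R2 ← R2 + 50/189·R3.
R4 ← R4 − 253/21·R3.
Row 4 reduces to 0 = 3, a contradiction. The system is inconsistent.

no solution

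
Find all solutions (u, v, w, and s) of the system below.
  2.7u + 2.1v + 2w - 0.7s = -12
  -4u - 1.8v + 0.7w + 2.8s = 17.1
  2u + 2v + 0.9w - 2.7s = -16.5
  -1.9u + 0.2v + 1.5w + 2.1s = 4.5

Row-reduce the augmented matrix:
R1 ← R1 / (27/10).
R2 ← R2 + 4·R1.
R3 ← R3 − 2·R1.
R4 ← R4 + 19/10·R1.
R2 ← R2 / (59/45).
R1 ← R1 − 7/9·R2.
R3 ← R3 − 4/9·R2.
R4 ← R4 − 151/90·R2.
R3 ← R3 / (-3227/1770).
R1 ← R1 + 169/118·R3.
R2 ← R2 − 989/354·R3.
R4 ← R4 + 6301/3540·R3.
R4 ← R4 / (133251/64540).
R1 ← R1 − 5667/6454·R4.
R2 ← R2 + 18807/6454·R4.
R3 ← R3 − 4919/3227·R4.
Reading off the reduced rows gives u = 0, v = -6, w = 1, s = 2.

u = 0, v = -6, w = 1, s = 2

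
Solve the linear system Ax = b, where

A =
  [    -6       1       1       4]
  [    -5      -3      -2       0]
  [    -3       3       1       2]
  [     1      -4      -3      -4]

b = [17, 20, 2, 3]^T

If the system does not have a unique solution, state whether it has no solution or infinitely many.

infinitely many solutions

Row-reduce:
R1 ← R1 / (-6).
R2 ← R2 + 5·R1.
R3 ← R3 + 3·R1.
R4 ← R4 − 1·R1.
R2 ← R2 / (-23/6).
R1 ← R1 + 1/6·R2.
R3 ← R3 − 5/2·R2.
R4 ← R4 + 23/6·R2.
R3 ← R3 / (-31/23).
R1 ← R1 + 1/23·R3.
R2 ← R2 − 17/23·R3.
Rank is 3 with 4 unknowns, leaving x_4 free.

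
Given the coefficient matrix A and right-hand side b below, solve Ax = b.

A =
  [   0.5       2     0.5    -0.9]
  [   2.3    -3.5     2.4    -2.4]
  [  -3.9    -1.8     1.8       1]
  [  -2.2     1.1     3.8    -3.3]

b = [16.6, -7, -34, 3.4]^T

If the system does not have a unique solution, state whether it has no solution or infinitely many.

Row-reduce the augmented matrix:
R1 ← R1 / (1/2).
R2 ← R2 − 23/10·R1.
R3 ← R3 + 39/10·R1.
R4 ← R4 + 11/5·R1.
R2 ← R2 / (-127/10).
R1 ← R1 − 4·R2.
R3 ← R3 − 69/5·R2.
R4 ← R4 − 99/10·R2.
R3 ← R3 / (7377/1270).
R1 ← R1 − 131/127·R3.
R2 ← R2 + 1/127·R3.
R4 ← R4 − 7719/1270·R3.
R4 ← R4 / (-194617/122950).
R1 ← R1 + 19132/36885·R4.
R2 ← R2 + 1052/7377·R4.
R3 ← R3 + 26221/36885·R4.
Reading off the reduced rows gives x_1 = 4, x_2 = 6, x_3 = -2, x_4 = -4.

x_1 = 4, x_2 = 6, x_3 = -2, x_4 = -4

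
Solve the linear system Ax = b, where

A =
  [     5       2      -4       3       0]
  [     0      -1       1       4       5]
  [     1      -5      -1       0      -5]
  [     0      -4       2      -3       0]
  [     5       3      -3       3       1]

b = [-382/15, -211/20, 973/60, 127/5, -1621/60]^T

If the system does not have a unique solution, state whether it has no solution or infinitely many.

x_1 = -1/3, x_2 = -3, x_3 = 11/5, x_4 = -3, x_5 = -3/4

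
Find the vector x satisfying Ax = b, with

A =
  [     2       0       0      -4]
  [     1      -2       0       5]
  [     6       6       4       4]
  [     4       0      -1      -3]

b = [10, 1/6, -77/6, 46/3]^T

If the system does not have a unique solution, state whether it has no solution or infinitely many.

x_1 = 7/3, x_2 = -9/4, x_3 = -2, x_4 = -4/3

Row-reduce the augmented matrix:
R1 ← R1 / (2).
R2 ← R2 − 1·R1.
R3 ← R3 − 6·R1.
R4 ← R4 − 4·R1.
R2 ← R2 / (-2).
R3 ← R3 − 6·R2.
R3 ← R3 / (4).
R4 ← R4 + 1·R3.
R4 ← R4 / (57/4).
R1 ← R1 + 2·R4.
R2 ← R2 + 7/2·R4.
R3 ← R3 − 37/4·R4.
Reading off the reduced rows gives x_1 = 7/3, x_2 = -9/4, x_3 = -2, x_4 = -4/3.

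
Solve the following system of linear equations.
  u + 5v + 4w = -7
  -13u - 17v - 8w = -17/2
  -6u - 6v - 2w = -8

no solution

Row-reduce:
R2 ← R2 + 13·R1.
R3 ← R3 + 6·R1.
R2 ← R2 / (48).
R1 ← R1 − 5·R2.
R3 ← R3 − 24·R2.
Row 3 reduces to 0 = -1/4, a contradiction. The system is inconsistent.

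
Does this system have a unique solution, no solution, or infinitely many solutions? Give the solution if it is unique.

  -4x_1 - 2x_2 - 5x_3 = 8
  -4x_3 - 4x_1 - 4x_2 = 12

infinitely many solutions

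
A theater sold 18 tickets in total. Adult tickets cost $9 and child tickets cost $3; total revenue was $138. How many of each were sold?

adult tickets: 14, child tickets: 4

Let a = adult tickets, c = child tickets.
  a + c = 18
  9a + 3c = 138
Row-reduce the augmented matrix:
R2 ← R2 − 9·R1.
R2 ← R2 / (-6).
R1 ← R1 − 1·R2.
Reading off the reduced rows gives a = 14, c = 4.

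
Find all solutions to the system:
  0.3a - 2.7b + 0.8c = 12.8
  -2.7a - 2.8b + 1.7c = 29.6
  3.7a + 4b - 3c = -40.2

a = -6, b = -6, c = -2

Row-reduce the augmented matrix:
R1 ← R1 / (3/10).
R2 ← R2 + 27/10·R1.
R3 ← R3 − 37/10·R1.
R2 ← R2 / (-271/10).
R1 ← R1 + 9·R2.
R3 ← R3 − 373/10·R2.
R3 ← R3 / (-1003/1626).
R1 ← R1 + 235/813·R3.
R2 ← R2 + 89/271·R3.
Reading off the reduced rows gives a = -6, b = -6, c = -2.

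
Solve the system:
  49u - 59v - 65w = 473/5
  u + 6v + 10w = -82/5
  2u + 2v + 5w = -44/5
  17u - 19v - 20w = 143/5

u = 0, v = 3/5, w = -2

Row-reduce the augmented matrix:
R1 ← R1 / (49).
R2 ← R2 − 1·R1.
R3 ← R3 − 2·R1.
R4 ← R4 − 17·R1.
R2 ← R2 / (353/49).
R1 ← R1 + 59/49·R2.
R3 ← R3 − 216/49·R2.
R4 ← R4 − 72/49·R2.
R3 ← R3 / (255/353).
R1 ← R1 − 200/353·R3.
R2 ← R2 − 555/353·R3.
R4 ← R4 − 85/353·R3.
R4 reduces to 0 = 0, so the extra equation is consistent.
Reading off the reduced rows gives u = 0, v = 3/5, w = -2.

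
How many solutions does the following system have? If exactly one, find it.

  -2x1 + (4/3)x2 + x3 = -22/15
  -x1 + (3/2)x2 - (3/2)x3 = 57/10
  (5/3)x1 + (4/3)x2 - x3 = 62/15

x1 = 0, x2 = 1, x3 = -14/5

Row-reduce the augmented matrix:
R1 ← R1 / (-2).
R2 ← R2 + 1·R1.
R3 ← R3 − 5/3·R1.
R2 ← R2 / (5/6).
R1 ← R1 + 2/3·R2.
R3 ← R3 − 22/9·R2.
R3 ← R3 / (57/10).
R1 ← R1 + 21/10·R3.
R2 ← R2 + 12/5·R3.
Reading off the reduced rows gives x1 = 0, x2 = 1, x3 = -14/5.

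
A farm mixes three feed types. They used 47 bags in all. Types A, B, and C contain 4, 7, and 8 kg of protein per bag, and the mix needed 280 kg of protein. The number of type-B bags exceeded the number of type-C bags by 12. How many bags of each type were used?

type-A bags: 19, type-B bags: 20, type-C bags: 8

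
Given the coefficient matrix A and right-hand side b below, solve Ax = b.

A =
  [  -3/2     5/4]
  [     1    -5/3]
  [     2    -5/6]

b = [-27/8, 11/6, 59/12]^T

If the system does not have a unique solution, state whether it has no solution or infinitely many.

x_1 = 8/3, x_2 = 1/2

Row-reduce the augmented matrix:
R1 ← R1 / (-3/2).
R2 ← R2 − 1·R1.
R3 ← R3 − 2·R1.
R2 ← R2 / (-5/6).
R1 ← R1 + 5/6·R2.
R3 ← R3 − 5/6·R2.
R3 reduces to 0 = 0, so the extra equation is consistent.
Reading off the reduced rows gives x_1 = 8/3, x_2 = 1/2.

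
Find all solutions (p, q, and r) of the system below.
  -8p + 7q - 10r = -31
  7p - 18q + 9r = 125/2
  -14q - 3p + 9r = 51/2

Row-reduce the augmented matrix:
R1 ← R1 / (-8).
R2 ← R2 − 7·R1.
R3 ← R3 + 3·R1.
R2 ← R2 / (-95/8).
R1 ← R1 + 7/8·R2.
R3 ← R3 + 133/8·R2.
R3 ← R3 / (62/5).
R1 ← R1 − 117/95·R3.
R2 ← R2 + 2/95·R3.
Reading off the reduced rows gives p = 5/2, q = -3, r = -1.

p = 5/2, q = -3, r = -1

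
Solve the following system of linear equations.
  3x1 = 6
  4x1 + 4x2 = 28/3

x1 = 2, x2 = 1/3

Row-reduce the augmented matrix:
R1 ← R1 / (3).
R2 ← R2 − 4·R1.
R2 ← R2 / (4).
Reading off the reduced rows gives x1 = 2, x2 = 1/3.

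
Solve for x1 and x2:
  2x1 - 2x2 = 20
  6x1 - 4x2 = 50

Row-reduce the augmented matrix:
R1 ← R1 / (2).
R2 ← R2 − 6·R1.
R2 ← R2 / (2).
R1 ← R1 + 1·R2.
Reading off the reduced rows gives x1 = 5, x2 = -5.

x1 = 5, x2 = -5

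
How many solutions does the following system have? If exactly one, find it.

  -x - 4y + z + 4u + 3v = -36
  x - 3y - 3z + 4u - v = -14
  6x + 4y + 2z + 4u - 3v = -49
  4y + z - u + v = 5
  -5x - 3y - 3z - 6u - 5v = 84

x = -6, y = 2, z = -5, u = -5, v = -3

Row-reduce the augmented matrix:
R1 ← R1 / (-1).
R2 ← R2 − 1·R1.
R3 ← R3 − 6·R1.
R5 ← R5 + 5·R1.
R2 ← R2 / (-7).
R1 ← R1 − 4·R2.
R3 ← R3 + 20·R2.
R4 ← R4 − 4·R2.
R5 ← R5 − 17·R2.
R3 ← R3 / (96/7).
R1 ← R1 + 15/7·R3.
R2 ← R2 − 2/7·R3.
R4 ← R4 + 1/7·R3.
R5 ← R5 + 90/7·R3.
R4 ← R4 / (29/8).
R1 ← R1 − 11/8·R4.
R2 ← R2 + 5/4·R4.
R3 ← R3 − 3/8·R4.
R5 ← R5 + 7/4·R4.
R5 ← R5 / (-466/87).
R1 ← R1 + 437/348·R5.
R2 ← R2 − 17/58·R5.
R3 ← R3 − 155/348·R5.
R4 ← R4 − 215/348·R5.
Reading off the reduced rows gives x = -6, y = 2, z = -5, u = -5, v = -3.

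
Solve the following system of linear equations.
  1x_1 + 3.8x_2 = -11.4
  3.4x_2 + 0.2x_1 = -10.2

From equation 1: x_1 = -57/5 − 19/5·x_2.
Substitute into equation 2 and solve: x_2 = -3.
Then x_1 = 0.

x_1 = 0, x_2 = -3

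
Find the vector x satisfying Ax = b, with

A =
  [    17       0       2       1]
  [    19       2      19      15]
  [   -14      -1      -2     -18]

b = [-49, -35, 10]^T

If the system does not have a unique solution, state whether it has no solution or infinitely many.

infinitely many solutions

Row-reduce:
R1 ← R1 / (17).
R2 ← R2 − 19·R1.
R3 ← R3 + 14·R1.
R2 ← R2 / (2).
R3 ← R3 + 1·R2.
R3 ← R3 / (273/34).
R1 ← R1 − 2/17·R3.
R2 ← R2 − 285/34·R3.
Rank is 3 with 4 unknowns, leaving x_4 free.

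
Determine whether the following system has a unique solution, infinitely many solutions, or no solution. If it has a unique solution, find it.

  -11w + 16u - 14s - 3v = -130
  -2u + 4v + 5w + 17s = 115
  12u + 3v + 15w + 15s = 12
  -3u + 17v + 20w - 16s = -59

u = -4, v = 5, w = -3, s = 6

Row-reduce the augmented matrix:
R1 ← R1 / (16).
R2 ← R2 + 2·R1.
R3 ← R3 − 12·R1.
R4 ← R4 + 3·R1.
R2 ← R2 / (29/8).
R1 ← R1 + 3/16·R2.
R3 ← R3 − 21/4·R2.
R4 ← R4 − 263/16·R2.
R3 ← R3 / (18).
R1 ← R1 + 1/2·R3.
R2 ← R2 − 1·R3.
R4 ← R4 − 3/2·R3.
R4 ← R4 / (-10215/116).
R1 ← R1 − 1/116·R4.
R2 ← R2 − 233/58·R4.
R3 ← R3 − 11/58·R4.
Reading off the reduced rows gives u = -4, v = 5, w = -3, s = 6.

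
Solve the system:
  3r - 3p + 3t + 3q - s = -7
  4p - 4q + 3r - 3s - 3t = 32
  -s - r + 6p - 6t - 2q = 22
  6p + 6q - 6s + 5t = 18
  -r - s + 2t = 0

p = 3, q = -2, r = 2, s = -2, t = 0

Row-reduce the augmented matrix:
R1 ← R1 / (-3).
R2 ← R2 − 4·R1.
R3 ← R3 − 6·R1.
R4 ← R4 − 6·R1.
Swap R2 and R3.
R2 ← R2 / (4).
R1 ← R1 + 1·R2.
R4 ← R4 − 12·R2.
R3 ← R3 / (7).
R1 ← R1 − 1/4·R3.
R2 ← R2 − 5/4·R3.
R4 ← R4 + 9·R3.
R5 ← R5 + 1·R3.
R4 ← R4 / (-32/7).
R1 ← R1 + 11/42·R4.
R2 ← R2 − 1/42·R4.
R3 ← R3 + 13/21·R4.
R5 ← R5 + 34/21·R4.
R5 ← R5 / (-53/24).
R1 ← R1 + 167/96·R5.
R2 ← R2 + 11/96·R5.
R3 ← R3 + 73/48·R5.
R4 ← R4 + 43/16·R5.
Reading off the reduced rows gives p = 3, q = -2, r = 2, s = -2, t = 0.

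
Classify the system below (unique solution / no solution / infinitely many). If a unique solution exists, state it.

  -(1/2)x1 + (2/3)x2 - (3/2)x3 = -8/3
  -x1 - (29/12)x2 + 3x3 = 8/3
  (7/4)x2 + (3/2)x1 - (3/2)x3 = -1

Row-reduce:
R1 ← R1 / (-1/2).
R2 ← R2 + 1·R1.
R3 ← R3 − 3/2·R1.
R2 ← R2 / (-15/4).
R1 ← R1 + 4/3·R2.
R3 ← R3 − 15/4·R2.
Row 3 reduces to 0 = -1, a contradiction. The system is inconsistent.

no solution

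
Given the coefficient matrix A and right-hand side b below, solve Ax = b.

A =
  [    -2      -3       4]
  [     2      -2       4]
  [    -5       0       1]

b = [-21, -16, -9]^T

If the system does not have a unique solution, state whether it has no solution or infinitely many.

x_1 = 1, x_2 = 1, x_3 = -4

Row-reduce the augmented matrix:
R1 ← R1 / (-2).
R2 ← R2 − 2·R1.
R3 ← R3 + 5·R1.
R2 ← R2 / (-5).
R1 ← R1 − 3/2·R2.
R3 ← R3 − 15/2·R2.
R3 ← R3 / (3).
R1 ← R1 − 2/5·R3.
R2 ← R2 + 8/5·R3.
Reading off the reduced rows gives x_1 = 1, x_2 = 1, x_3 = -4.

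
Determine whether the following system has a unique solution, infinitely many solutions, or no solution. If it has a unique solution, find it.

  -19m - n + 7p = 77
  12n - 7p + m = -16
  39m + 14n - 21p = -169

Row-reduce:
R1 ← R1 / (-19).
R2 ← R2 − 1·R1.
R3 ← R3 − 39·R1.
R2 ← R2 / (227/19).
R1 ← R1 − 1/19·R2.
R3 ← R3 − 227/19·R2.
Row 3 reduces to 0 = 1, a contradiction. The system is inconsistent.

no solution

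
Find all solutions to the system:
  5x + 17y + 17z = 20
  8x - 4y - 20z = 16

infinitely many solutions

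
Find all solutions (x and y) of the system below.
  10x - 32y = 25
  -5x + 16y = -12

Row-reduce:
R1 ← R1 / (10).
R2 ← R2 + 5·R1.
Row 2 reduces to 0 = 1/2, a contradiction. The system is inconsistent.

no solution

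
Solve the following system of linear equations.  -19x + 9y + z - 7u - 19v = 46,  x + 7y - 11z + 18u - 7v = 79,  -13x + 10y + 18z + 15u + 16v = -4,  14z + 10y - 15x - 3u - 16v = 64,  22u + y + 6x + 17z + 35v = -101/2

no solution

Row-reduce:
R1 ← R1 / (-19).
R2 ← R2 − 1·R1.
R3 ← R3 + 13·R1.
R4 ← R4 + 15·R1.
R5 ← R5 − 6·R1.
R2 ← R2 / (142/19).
R1 ← R1 + 9/19·R2.
R3 ← R3 − 73/19·R2.
R4 ← R4 − 55/19·R2.
R5 ← R5 − 73/19·R2.
R3 ← R3 / (1629/71).
R1 ← R1 + 53/71·R3.
R2 ← R2 + 104/71·R3.
R4 ← R4 − 1239/71·R3.
R5 ← R5 − 1629/71·R3.
R4 ← R4 / (-6766/543).
R1 ← R1 − 2989/1629·R4.
R2 ← R2 − 9917/3258·R4.
R3 ← R3 − 1523/3258·R4.
Row 5 reduces to 0 = -1/2, a contradiction. The system is inconsistent.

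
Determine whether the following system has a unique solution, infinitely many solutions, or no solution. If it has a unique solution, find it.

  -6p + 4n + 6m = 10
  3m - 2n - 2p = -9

infinitely many solutions

Row-reduce:
R1 ← R1 / (6).
R2 ← R2 − 3·R1.
R2 ← R2 / (-4).
R1 ← R1 − 2/3·R2.
Rank is 2 with 3 unknowns, leaving p free.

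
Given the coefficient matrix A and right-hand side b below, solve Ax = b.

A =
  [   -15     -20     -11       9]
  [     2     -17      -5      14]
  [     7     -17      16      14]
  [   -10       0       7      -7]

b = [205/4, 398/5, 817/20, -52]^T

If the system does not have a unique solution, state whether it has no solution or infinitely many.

x_1 = 11/4, x_2 = -14/5, x_3 = -5/2, x_4 = 1

Row-reduce the augmented matrix:
R1 ← R1 / (-15).
R2 ← R2 − 2·R1.
R3 ← R3 − 7·R1.
R4 ← R4 + 10·R1.
R2 ← R2 / (-59/3).
R1 ← R1 − 4/3·R2.
R3 ← R3 + 79/3·R2.
R4 ← R4 − 40/3·R2.
R3 ← R3 / (1152/59).
R1 ← R1 − 87/295·R3.
R2 ← R2 − 97/295·R3.
R4 ← R4 − 587/59·R3.
R4 ← R4 / (-1841/1152).
R1 ← R1 − 889/1920·R4.
R2 ← R2 + 4243/5760·R4.
R3 ← R3 + 127/1152·R4.
Reading off the reduced rows gives x_1 = 11/4, x_2 = -14/5, x_3 = -5/2, x_4 = 1.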